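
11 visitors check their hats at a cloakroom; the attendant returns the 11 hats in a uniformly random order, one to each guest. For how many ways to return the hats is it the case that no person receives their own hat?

By inclusion-exclusion, !11 = Σ (-1)^k · 11!/k! for k=0..11
= 11! - 11!/1! + 11!/2! - 11!/3! + 11!/4! - 11!/5! + 11!/6! - 11!/7! + 11!/8! - 11!/9! + 11!/10! - 11!/11!
= 39916800 - 39916800 + 19958400 - 6652800 + 1663200 - 332640 + 55440 - 7920 + 990 - 110 + 11 - 1
= 14684570

14684570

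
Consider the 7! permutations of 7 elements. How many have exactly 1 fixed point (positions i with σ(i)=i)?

1855

Pick the single fixed position: C(7,1) = 7 ways.
The remaining 6 must be deranged: !6 = 265.
Total: 7 × 265 = 1855.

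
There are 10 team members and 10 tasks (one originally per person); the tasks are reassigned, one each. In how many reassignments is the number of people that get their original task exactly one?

1334960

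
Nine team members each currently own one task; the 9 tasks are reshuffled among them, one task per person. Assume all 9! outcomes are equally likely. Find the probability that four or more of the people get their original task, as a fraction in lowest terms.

6883/362880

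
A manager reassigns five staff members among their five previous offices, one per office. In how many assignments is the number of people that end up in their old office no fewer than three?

11

Sum C(5,i)·!(5-i) for i = 3..5:
  i=3: C(5,3)·!2 = 10·1 = 10
  i=4: C(5,4)·!1 = 5·0 = 0
  i=5: C(5,5)·!0 = 1·1 = 1
Total = 11.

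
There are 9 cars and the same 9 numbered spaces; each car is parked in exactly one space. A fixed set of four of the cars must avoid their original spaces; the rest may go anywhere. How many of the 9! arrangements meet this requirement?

Let A_j be the event that the j-th constrained one is fixed. By inclusion-exclusion over the 4 events:
Σ_{j=0}^{4} (-1)^j C(4,j)(9-j)!
= C(4,0)·9! - C(4,1)·8! + C(4,2)·7! - C(4,3)·6! + C(4,4)·5!
= 362880 - 161280 + 30240 - 2880 + 120
= 229080

229080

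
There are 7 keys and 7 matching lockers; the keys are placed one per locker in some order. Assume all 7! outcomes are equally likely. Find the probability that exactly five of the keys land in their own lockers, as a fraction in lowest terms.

Favorable outcomes: C(7,5)·!2 = 21·1 = 21.
Total outcomes: 7! = 5040.
Probability = 21/5040 = 1/240.

1/240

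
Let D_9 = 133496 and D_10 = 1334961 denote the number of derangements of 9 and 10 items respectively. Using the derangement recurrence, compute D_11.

14684570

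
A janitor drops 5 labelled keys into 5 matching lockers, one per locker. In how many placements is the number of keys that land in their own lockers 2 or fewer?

109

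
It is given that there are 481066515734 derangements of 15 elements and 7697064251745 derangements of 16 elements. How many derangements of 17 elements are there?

130850092279664

!17 = (17-1)·(!16 + !15) = 16·(7697064251745 + 481066515734) = 16·8178130767479 = 130850092279664.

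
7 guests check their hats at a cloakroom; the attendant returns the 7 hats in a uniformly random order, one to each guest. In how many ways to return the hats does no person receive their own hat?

1854

!7 = 7! · Σ_{k=0}^{7} (-1)^k/k!
= 7! - 7!/1! + 7!/2! - 7!/3! + 7!/4! - 7!/5! + 7!/6! - 7!/7!
= 5040 - 5040 + 2520 - 840 + 210 - 42 + 7 - 1
= 1854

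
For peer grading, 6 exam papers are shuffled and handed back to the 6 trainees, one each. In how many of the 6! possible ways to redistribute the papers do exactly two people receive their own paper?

135

Pick the 2 fixed positions: C(6,2) = 15 ways.
The remaining 4 must be deranged: !4 = 9.
Total: 15 × 9 = 135.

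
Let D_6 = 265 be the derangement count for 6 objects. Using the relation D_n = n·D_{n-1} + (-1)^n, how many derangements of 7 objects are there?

1854

D_7 = 7·265 - 1 = 1854.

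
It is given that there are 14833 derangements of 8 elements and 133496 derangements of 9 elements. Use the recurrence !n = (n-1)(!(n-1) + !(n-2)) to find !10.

1334961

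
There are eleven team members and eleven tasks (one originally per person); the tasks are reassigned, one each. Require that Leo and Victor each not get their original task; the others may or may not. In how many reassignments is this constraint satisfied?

33022080

Inclusion-exclusion on the 2 forbidden self-matches:
Σ_{j=0}^{2} (-1)^j C(2,j)(11-j)!
= C(2,0)·11! - C(2,1)·10! + C(2,2)·9!
= 39916800 - 7257600 + 362880
= 33022080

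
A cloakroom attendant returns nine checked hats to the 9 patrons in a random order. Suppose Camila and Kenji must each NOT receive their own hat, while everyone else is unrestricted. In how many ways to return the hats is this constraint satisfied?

287280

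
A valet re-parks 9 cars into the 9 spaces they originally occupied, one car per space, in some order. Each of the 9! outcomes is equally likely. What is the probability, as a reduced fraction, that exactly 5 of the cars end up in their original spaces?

Favorable outcomes: C(9,5)·!4 = 126·9 = 1134.
Total outcomes: 9! = 362880.
Probability = 1134/362880 = 1/320.

1/320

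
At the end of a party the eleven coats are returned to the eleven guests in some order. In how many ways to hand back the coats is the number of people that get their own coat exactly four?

611820

Choose which 4 of the 11 are fixed: C(11,4) = 330.
The other 7 form a derangement: !7 = 1854.
Total: 330 × 1854 = 611820.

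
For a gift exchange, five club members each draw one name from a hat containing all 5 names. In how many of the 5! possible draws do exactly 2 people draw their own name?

Choose which 2 of the 5 are fixed: C(5,2) = 10.
The remaining 3 must be deranged: !3 = 2.
Total: 10 × 2 = 20.

20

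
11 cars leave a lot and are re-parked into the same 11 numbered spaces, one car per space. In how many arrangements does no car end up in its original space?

The subfactorial !11 = [11!/e] (nearest integer).
11! = 39916800, and 39916800/e ≈ 14684570.08, so !11 = 14684570.

14684570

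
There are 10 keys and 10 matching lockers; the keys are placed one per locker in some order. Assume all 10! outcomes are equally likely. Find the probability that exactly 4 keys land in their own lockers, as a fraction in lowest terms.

53/3456

Favorable outcomes: C(10,4)·!6 = 210·265 = 55650.
Total outcomes: 10! = 3628800.
Probability = 55650/3628800 = 53/3456.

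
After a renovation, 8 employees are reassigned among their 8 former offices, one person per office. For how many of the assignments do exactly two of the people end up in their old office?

7420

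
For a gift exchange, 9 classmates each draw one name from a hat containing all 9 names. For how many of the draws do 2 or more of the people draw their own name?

# with exactly i fixed is C(9,i)·!(9-i); sum over i=2..9:
  i=2: C(9,2)·!7 = 36·1854 = 66744
  i=3: C(9,3)·!6 = 84·265 = 22260
  i=4: C(9,4)·!5 = 126·44 = 5544
  i=5: C(9,5)·!4 = 126·9 = 1134
  i=6: C(9,6)·!3 = 84·2 = 168
  i=7: C(9,7)·!2 = 36·1 = 36
  i=8: C(9,8)·!1 = 9·0 = 0
  i=9: C(9,9)·!0 = 1·1 = 1
Total = 95887.

95887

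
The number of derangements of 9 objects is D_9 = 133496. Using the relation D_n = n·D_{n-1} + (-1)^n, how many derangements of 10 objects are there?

D_10 = 10·133496 + 1 = 1334961.

1334961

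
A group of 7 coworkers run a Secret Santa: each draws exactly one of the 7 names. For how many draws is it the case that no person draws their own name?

1854

Recurrence: !7 = 7·!6 + (-1)^7.
!7 = 7·265 - 1 = 1854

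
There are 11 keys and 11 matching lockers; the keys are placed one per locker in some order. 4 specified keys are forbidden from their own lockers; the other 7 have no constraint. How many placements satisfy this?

27422640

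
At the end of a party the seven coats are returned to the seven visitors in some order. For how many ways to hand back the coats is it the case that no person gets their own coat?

1854

The subfactorial !7 = [7!/e] (nearest integer).
7! = 5040, and 5040/e ≈ 1854.11, so !7 = 1854.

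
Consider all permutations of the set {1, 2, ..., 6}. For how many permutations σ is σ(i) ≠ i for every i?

265

Recurrence: !6 = 5·(!5 + !4).
!6 = 5·(44 + 9) = 5·53 = 265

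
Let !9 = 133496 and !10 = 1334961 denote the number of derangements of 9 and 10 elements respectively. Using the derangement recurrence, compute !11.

!11 = (11-1)·(!10 + !9) = 10·(1334961 + 133496) = 10·1468457 = 14684570.

14684570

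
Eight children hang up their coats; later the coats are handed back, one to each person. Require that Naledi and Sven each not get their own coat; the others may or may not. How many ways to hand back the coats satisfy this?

30960

Inclusion-exclusion on the 2 forbidden self-matches:
Σ_{j=0}^{2} (-1)^j C(2,j)(8-j)!
= C(2,0)·8! - C(2,1)·7! + C(2,2)·6!
= 40320 - 10080 + 720
= 30960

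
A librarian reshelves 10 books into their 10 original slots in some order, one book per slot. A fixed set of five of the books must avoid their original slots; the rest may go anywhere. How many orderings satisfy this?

2170680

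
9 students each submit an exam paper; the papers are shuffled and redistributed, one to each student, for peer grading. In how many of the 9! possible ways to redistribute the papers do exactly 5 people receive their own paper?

1134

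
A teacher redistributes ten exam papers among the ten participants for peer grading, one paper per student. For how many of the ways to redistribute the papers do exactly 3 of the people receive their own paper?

222480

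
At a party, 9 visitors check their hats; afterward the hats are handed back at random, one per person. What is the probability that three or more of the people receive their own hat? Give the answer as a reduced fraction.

29143/362880

Favorable outcomes: Σ_{i≥3} C(9,i)·!(9-i) = 84·265 + 126·44 + 126·9 + 84·2 + 36·1 + 9·0 + 1·1 = 29143.
Total outcomes: 9! = 362880.
Probability = 29143/362880 = 29143/362880.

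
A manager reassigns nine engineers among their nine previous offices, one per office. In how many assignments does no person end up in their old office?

The subfactorial !9 = [9!/e] (nearest integer).
9! = 362880, and 362880/e ≈ 133496.09, so !9 = 133496.

133496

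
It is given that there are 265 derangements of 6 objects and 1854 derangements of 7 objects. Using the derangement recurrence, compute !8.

!8 = (8-1)·(!7 + !6) = 7·(1854 + 265) = 7·2119 = 14833.

14833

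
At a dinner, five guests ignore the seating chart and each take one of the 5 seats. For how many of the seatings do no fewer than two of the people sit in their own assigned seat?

31

Sum C(5,i)·!(5-i) for i = 2..5:
  i=2: C(5,2)·!3 = 10·2 = 20
  i=3: C(5,3)·!2 = 10·1 = 10
  i=4: C(5,4)·!1 = 5·0 = 0
  i=5: C(5,5)·!0 = 1·1 = 1
Total = 31.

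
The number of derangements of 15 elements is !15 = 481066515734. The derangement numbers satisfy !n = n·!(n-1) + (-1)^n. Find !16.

7697064251745

!16 = 16·481066515734 + 1 = 7697064251745.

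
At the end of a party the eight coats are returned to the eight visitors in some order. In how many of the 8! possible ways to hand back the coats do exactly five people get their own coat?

Pick the 5 fixed positions: C(8,5) = 56 ways.
The other 3 form a derangement: !3 = 2.
Total: 56 × 2 = 112.

112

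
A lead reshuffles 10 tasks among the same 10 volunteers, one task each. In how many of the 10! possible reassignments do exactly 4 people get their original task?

Choose which 4 of the 10 are fixed: C(10,4) = 210.
The other 6 form a derangement: !6 = 265.
Total: 210 × 265 = 55650.

55650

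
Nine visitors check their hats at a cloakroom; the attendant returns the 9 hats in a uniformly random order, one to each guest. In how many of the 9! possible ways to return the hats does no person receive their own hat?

133496

The number of derangements of 9 is !9 = Σ_{k=0}^{9} (-1)^k·9!/k!
= 9! - 9!/1! + 9!/2! - 9!/3! + 9!/4! - 9!/5! + 9!/6! - 9!/7! + 9!/8! - 9!/9!
= 362880 - 362880 + 181440 - 60480 + 15120 - 3024 + 504 - 72 + 9 - 1
= 133496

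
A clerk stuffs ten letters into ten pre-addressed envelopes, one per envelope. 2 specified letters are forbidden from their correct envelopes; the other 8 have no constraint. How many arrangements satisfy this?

Let A_j be the event that the j-th constrained one is fixed. By inclusion-exclusion over the 2 events:
Σ_{j=0}^{2} (-1)^j C(2,j)(10-j)!
= C(2,0)·10! - C(2,1)·9! + C(2,2)·8!
= 3628800 - 725760 + 40320
= 2943360

2943360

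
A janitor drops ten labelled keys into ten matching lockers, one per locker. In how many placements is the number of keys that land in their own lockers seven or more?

# with exactly i fixed is C(10,i)·!(10-i); sum over i=7..10:
  i=7: C(10,7)·!3 = 120·2 = 240
  i=8: C(10,8)·!2 = 45·1 = 45
  i=9: C(10,9)·!1 = 10·0 = 0
  i=10: C(10,10)·!0 = 1·1 = 1
Total = 286.

286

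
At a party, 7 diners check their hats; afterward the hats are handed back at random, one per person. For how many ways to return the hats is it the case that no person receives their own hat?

1854

The number of derangements of 7 is !7 = Σ_{k=0}^{7} (-1)^k·7!/k!
= 7! - 7!/1! + 7!/2! - 7!/3! + 7!/4! - 7!/5! + 7!/6! - 7!/7!
= 5040 - 5040 + 2520 - 840 + 210 - 42 + 7 - 1
= 1854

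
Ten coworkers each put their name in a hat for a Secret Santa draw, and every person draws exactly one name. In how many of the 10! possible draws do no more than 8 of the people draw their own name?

3628799

Sum C(10,i)·!(10-i) for i = 0..8:
  i=0: C(10,0)·!10 = 1·1334961 = 1334961
  i=1: C(10,1)·!9 = 10·133496 = 1334960
  i=2: C(10,2)·!8 = 45·14833 = 667485
  i=3: C(10,3)·!7 = 120·1854 = 222480
  i=4: C(10,4)·!6 = 210·265 = 55650
  i=5: C(10,5)·!5 = 252·44 = 11088
  i=6: C(10,6)·!4 = 210·9 = 1890
  i=7: C(10,7)·!3 = 120·2 = 240
  i=8: C(10,8)·!2 = 45·1 = 45
Total = 3628799.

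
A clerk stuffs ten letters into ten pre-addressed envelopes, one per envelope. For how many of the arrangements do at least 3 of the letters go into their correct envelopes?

291394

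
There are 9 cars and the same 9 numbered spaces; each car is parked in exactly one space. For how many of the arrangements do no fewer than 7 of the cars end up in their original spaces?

37

Sum C(9,i)·!(9-i) for i = 7..9:
  i=7: C(9,7)·!2 = 36·1 = 36
  i=8: C(9,8)·!1 = 9·0 = 0
  i=9: C(9,9)·!0 = 1·1 = 1
Total = 37.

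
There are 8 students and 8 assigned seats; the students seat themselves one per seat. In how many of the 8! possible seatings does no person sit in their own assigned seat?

14833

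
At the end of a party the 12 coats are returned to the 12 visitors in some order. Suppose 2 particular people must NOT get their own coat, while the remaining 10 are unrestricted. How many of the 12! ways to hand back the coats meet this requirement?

402796800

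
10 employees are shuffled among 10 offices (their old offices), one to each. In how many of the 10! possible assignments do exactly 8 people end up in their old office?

45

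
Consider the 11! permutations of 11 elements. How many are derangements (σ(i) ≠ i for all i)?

14684570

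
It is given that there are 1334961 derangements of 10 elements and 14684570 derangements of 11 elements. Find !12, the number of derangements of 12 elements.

176214841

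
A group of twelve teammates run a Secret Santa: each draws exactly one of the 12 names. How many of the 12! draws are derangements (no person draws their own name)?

176214841

Use !n = n·!(n-1) + (-1)^n.
!12 = 12·14684570 + 1 = 176214841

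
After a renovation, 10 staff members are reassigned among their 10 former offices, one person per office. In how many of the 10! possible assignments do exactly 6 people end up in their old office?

1890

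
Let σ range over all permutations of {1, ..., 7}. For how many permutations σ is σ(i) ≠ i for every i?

1854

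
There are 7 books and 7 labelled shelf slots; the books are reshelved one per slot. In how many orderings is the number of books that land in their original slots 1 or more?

# with exactly i fixed is C(7,i)·!(7-i); sum over i=1..7:
  i=1: C(7,1)·!6 = 7·265 = 1855
  i=2: C(7,2)·!5 = 21·44 = 924
  i=3: C(7,3)·!4 = 35·9 = 315
  i=4: C(7,4)·!3 = 35·2 = 70
  i=5: C(7,5)·!2 = 21·1 = 21
  i=6: C(7,6)·!1 = 7·0 = 0
  i=7: C(7,7)·!0 = 1·1 = 1
Total = 3186.

3186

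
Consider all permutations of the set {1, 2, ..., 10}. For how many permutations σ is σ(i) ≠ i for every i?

1334961

!10 is the nearest integer to 10!/e.
10! = 3628800, and 3628800/e ≈ 1334960.92, so !10 = 1334961.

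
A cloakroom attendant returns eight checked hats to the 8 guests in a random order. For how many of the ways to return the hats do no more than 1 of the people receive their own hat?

# with exactly i fixed is C(8,i)·!(8-i); sum over i=0..1:
  i=0: C(8,0)·!8 = 1·14833 = 14833
  i=1: C(8,1)·!7 = 8·1854 = 14832
Total = 29665.

29665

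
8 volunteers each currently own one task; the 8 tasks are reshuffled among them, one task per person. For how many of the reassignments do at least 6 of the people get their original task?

Sum C(8,i)·!(8-i) for i = 6..8:
  i=6: C(8,6)·!2 = 28·1 = 28
  i=7: C(8,7)·!1 = 8·0 = 0
  i=8: C(8,8)·!0 = 1·1 = 1
Total = 29.

29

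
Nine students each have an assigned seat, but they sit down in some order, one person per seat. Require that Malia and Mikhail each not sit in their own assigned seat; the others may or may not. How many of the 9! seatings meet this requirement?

Let A_j be the event that the j-th constrained one is fixed. By inclusion-exclusion over the 2 events:
Σ_{j=0}^{2} (-1)^j C(2,j)(9-j)!
= C(2,0)·9! - C(2,1)·8! + C(2,2)·7!
= 362880 - 80640 + 5040
= 287280

287280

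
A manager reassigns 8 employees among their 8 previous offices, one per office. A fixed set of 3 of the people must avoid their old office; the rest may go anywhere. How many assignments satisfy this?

27240

Let A_j be the event that the j-th constrained one is fixed. By inclusion-exclusion over the 3 events:
Σ_{j=0}^{3} (-1)^j C(3,j)(8-j)!
= C(3,0)·8! - C(3,1)·7! + C(3,2)·6! - C(3,3)·5!
= 40320 - 15120 + 2160 - 120
= 27240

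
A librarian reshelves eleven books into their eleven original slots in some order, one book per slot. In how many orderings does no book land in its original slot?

14684570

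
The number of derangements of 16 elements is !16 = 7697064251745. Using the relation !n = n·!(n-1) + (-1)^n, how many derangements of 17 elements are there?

130850092279664

!17 = 17·7697064251745 - 1 = 130850092279664.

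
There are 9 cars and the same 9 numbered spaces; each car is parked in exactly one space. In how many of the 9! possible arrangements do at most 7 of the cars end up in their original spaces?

# with exactly i fixed is C(9,i)·!(9-i); sum over i=0..7:
  i=0: C(9,0)·!9 = 1·133496 = 133496
  i=1: C(9,1)·!8 = 9·14833 = 133497
  i=2: C(9,2)·!7 = 36·1854 = 66744
  i=3: C(9,3)·!6 = 84·265 = 22260
  i=4: C(9,4)·!5 = 126·44 = 5544
  i=5: C(9,5)·!4 = 126·9 = 1134
  i=6: C(9,6)·!3 = 84·2 = 168
  i=7: C(9,7)·!2 = 36·1 = 36
Total = 362879.

362879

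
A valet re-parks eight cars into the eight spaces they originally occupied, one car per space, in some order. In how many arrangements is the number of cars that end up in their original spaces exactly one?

14832

Choose which one of the 8 is fixed: C(8,1) = 8.
The remaining 7 must be deranged: !7 = 1854.
Total: 8 × 1854 = 14832.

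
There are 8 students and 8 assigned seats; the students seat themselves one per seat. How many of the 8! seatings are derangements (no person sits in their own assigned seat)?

14833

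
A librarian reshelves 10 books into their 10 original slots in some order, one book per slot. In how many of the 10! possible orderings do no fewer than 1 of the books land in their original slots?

2293839

# with exactly i fixed is C(10,i)·!(10-i); sum over i=1..10:
  i=1: C(10,1)·!9 = 10·133496 = 1334960
  i=2: C(10,2)·!8 = 45·14833 = 667485
  i=3: C(10,3)·!7 = 120·1854 = 222480
  i=4: C(10,4)·!6 = 210·265 = 55650
  i=5: C(10,5)·!5 = 252·44 = 11088
  i=6: C(10,6)·!4 = 210·9 = 1890
  i=7: C(10,7)·!3 = 120·2 = 240
  i=8: C(10,8)·!2 = 45·1 = 45
  i=9: C(10,9)·!1 = 10·0 = 0
  i=10: C(10,10)·!0 = 1·1 = 1
Total = 2293839.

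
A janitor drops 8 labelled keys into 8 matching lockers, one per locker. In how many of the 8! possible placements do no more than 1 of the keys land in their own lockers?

29665

Sum C(8,i)·!(8-i) for i = 0..1:
  i=0: C(8,0)·!8 = 1·14833 = 14833
  i=1: C(8,1)·!7 = 8·1854 = 14832
Total = 29665.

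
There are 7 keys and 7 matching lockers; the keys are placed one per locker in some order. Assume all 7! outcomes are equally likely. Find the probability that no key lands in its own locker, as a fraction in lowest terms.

Favorable outcomes: !7 = 1854.
Total outcomes: 7! = 5040.
Probability = 1854/5040 = 103/280.

103/280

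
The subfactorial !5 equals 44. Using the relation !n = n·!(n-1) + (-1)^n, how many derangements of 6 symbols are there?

265

!6 = 6·44 + 1 = 265.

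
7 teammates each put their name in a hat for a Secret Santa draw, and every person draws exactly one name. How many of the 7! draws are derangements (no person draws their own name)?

1854

By inclusion-exclusion, !7 = Σ (-1)^k · 7!/k! for k=0..7
= 7! - 7!/1! + 7!/2! - 7!/3! + 7!/4! - 7!/5! + 7!/6! - 7!/7!
= 5040 - 5040 + 2520 - 840 + 210 - 42 + 7 - 1
= 1854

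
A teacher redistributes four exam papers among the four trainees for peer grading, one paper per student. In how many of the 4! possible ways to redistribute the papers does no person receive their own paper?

9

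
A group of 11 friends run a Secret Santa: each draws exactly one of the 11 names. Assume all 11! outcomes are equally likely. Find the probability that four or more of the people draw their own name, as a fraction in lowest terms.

Favorable outcomes: Σ_{i≥4} C(11,i)·!(11-i) = 330·1854 + 462·265 + 462·44 + 330·9 + 165·2 + 55·1 + 11·0 + 1·1 = 757934.
Total outcomes: 11! = 39916800.
Probability = 757934/39916800 = 378967/19958400.

378967/19958400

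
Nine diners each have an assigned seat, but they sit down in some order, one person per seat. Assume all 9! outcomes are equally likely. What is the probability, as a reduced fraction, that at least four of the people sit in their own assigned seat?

6883/362880

Favorable outcomes: Σ_{i≥4} C(9,i)·!(9-i) = 126·44 + 126·9 + 84·2 + 36·1 + 9·0 + 1·1 = 6883.
Total outcomes: 9! = 362880.
Probability = 6883/362880 = 6883/362880.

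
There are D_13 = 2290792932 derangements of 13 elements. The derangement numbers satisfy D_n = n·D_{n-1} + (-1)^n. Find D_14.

32071101049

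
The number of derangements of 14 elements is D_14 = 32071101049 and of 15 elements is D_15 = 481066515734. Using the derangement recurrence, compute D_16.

D_16 = (16-1)·(D_15 + D_14) = 15·(481066515734 + 32071101049) = 15·513137616783 = 7697064251745.

7697064251745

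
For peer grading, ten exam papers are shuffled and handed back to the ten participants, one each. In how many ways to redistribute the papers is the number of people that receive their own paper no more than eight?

# with exactly i fixed is C(10,i)·!(10-i); sum over i=0..8:
  i=0: C(10,0)·!10 = 1·1334961 = 1334961
  i=1: C(10,1)·!9 = 10·133496 = 1334960
  i=2: C(10,2)·!8 = 45·14833 = 667485
  i=3: C(10,3)·!7 = 120·1854 = 222480
  i=4: C(10,4)·!6 = 210·265 = 55650
  i=5: C(10,5)·!5 = 252·44 = 11088
  i=6: C(10,6)·!4 = 210·9 = 1890
  i=7: C(10,7)·!3 = 120·2 = 240
  i=8: C(10,8)·!2 = 45·1 = 45
Total = 3628799.

3628799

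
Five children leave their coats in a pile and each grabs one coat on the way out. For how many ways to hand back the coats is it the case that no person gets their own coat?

44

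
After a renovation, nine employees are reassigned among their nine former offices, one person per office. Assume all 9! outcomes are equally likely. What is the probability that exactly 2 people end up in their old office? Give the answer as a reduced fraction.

103/560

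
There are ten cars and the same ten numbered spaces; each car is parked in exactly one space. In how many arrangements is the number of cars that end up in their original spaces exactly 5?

11088

Pick the 5 fixed positions: C(10,5) = 252 ways.
The remaining 5 must be deranged: !5 = 44.
Total: 252 × 44 = 11088.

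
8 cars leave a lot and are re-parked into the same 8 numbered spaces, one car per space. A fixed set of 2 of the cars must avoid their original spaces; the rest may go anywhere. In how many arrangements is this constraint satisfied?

30960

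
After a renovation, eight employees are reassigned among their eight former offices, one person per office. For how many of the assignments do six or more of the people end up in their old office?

# with exactly i fixed is C(8,i)·!(8-i); sum over i=6..8:
  i=6: C(8,6)·!2 = 28·1 = 28
  i=7: C(8,7)·!1 = 8·0 = 0
  i=8: C(8,8)·!0 = 1·1 = 1
Total = 29.

29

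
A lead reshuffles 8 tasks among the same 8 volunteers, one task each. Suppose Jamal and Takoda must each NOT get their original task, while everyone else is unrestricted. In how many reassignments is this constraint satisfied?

Let A_j be the event that the j-th constrained one is fixed. By inclusion-exclusion over the 2 events:
Σ_{j=0}^{2} (-1)^j C(2,j)(8-j)!
= C(2,0)·8! - C(2,1)·7! + C(2,2)·6!
= 40320 - 10080 + 720
= 30960

30960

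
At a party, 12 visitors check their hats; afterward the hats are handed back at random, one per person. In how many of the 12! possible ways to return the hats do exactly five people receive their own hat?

1468368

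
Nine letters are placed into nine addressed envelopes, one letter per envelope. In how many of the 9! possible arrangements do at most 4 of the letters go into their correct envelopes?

# with exactly i fixed is C(9,i)·!(9-i); sum over i=0..4:
  i=0: C(9,0)·!9 = 1·133496 = 133496
  i=1: C(9,1)·!8 = 9·14833 = 133497
  i=2: C(9,2)·!7 = 36·1854 = 66744
  i=3: C(9,3)·!6 = 84·265 = 22260
  i=4: C(9,4)·!5 = 126·44 = 5544
Total = 361541.

361541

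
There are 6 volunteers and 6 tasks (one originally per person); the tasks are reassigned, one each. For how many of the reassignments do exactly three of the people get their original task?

Choose which 3 of the 6 are fixed: C(6,3) = 20.
The remaining 3 must be deranged: !3 = 2.
Total: 20 × 2 = 40.

40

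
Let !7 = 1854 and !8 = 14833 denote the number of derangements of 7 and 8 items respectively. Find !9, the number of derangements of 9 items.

133496

!9 = (9-1)·(!8 + !7) = 8·(14833 + 1854) = 8·16687 = 133496.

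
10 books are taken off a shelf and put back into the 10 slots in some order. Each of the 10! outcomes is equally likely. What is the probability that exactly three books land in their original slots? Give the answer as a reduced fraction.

103/1680

Favorable outcomes: C(10,3)·!7 = 120·1854 = 222480.
Total outcomes: 10! = 3628800.
Probability = 222480/3628800 = 103/1680.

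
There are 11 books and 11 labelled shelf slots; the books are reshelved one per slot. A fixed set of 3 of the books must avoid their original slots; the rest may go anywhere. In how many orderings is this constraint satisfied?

Let A_j be the event that the j-th constrained one is fixed. By inclusion-exclusion over the 3 events:
Σ_{j=0}^{3} (-1)^j C(3,j)(11-j)!
= C(3,0)·11! - C(3,1)·10! + C(3,2)·9! - C(3,3)·8!
= 39916800 - 10886400 + 1088640 - 40320
= 30078720

30078720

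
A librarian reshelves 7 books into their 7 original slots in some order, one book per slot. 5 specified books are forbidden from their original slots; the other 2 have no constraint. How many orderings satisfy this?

Inclusion-exclusion on the 5 forbidden self-matches:
Σ_{j=0}^{5} (-1)^j C(5,j)(7-j)!
= C(5,0)·7! - C(5,1)·6! + C(5,2)·5! - C(5,3)·4! + C(5,4)·3! - C(5,5)·2!
= 5040 - 3600 + 1200 - 240 + 30 - 2
= 2428

2428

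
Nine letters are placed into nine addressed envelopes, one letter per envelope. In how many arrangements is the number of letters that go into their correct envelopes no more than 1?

# with exactly i fixed is C(9,i)·!(9-i); sum over i=0..1:
  i=0: C(9,0)·!9 = 1·133496 = 133496
  i=1: C(9,1)·!8 = 9·14833 = 133497
Total = 266993.

266993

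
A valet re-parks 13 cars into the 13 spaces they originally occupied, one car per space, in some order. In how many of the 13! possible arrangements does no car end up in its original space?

2290792932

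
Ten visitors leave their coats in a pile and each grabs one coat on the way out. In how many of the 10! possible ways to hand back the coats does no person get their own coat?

The number of derangements of 10 is !10 = Σ_{k=0}^{10} (-1)^k·10!/k!
= 10! - 10!/1! + 10!/2! - 10!/3! + 10!/4! - 10!/5! + 10!/6! - 10!/7! + 10!/8! - 10!/9! + 10!/10!
= 3628800 - 3628800 + 1814400 - 604800 + 151200 - 30240 + 5040 - 720 + 90 - 10 + 1
= 1334961

1334961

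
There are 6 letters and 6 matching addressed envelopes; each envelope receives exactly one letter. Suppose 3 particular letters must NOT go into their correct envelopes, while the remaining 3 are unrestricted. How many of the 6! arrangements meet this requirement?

426

Let A_j be the event that the j-th constrained one is fixed. By inclusion-exclusion over the 3 events:
Σ_{j=0}^{3} (-1)^j C(3,j)(6-j)!
= C(3,0)·6! - C(3,1)·5! + C(3,2)·4! - C(3,3)·3!
= 720 - 360 + 72 - 6
= 426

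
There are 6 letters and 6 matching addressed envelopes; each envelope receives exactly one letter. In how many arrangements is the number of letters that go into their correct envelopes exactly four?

15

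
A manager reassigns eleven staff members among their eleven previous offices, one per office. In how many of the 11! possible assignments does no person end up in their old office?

14684570

!11 is the nearest integer to 11!/e.
11! = 39916800, and 39916800/e ≈ 14684570.08, so !11 = 14684570.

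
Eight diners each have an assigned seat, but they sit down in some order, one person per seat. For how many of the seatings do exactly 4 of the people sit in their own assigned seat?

630

Pick the 4 fixed positions: C(8,4) = 70 ways.
The other 4 form a derangement: !4 = 9.
Total: 70 × 9 = 630.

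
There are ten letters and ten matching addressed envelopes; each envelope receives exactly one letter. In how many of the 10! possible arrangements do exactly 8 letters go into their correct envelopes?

45

Pick the 8 fixed positions: C(10,8) = 45 ways.
The remaining 2 must be deranged: !2 = 1.
Total: 45 × 1 = 45.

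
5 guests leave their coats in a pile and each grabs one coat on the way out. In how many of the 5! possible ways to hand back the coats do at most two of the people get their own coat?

Sum C(5,i)·!(5-i) for i = 0..2:
  i=0: C(5,0)·!5 = 1·44 = 44
  i=1: C(5,1)·!4 = 5·9 = 45
  i=2: C(5,2)·!3 = 10·2 = 20
Total = 109.

109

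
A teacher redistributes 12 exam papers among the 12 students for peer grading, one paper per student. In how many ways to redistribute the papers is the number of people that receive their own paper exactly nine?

440

Choose which 9 of the 12 are fixed: C(12,9) = 220.
The remaining 3 must be deranged: !3 = 2.
Total: 220 × 2 = 440.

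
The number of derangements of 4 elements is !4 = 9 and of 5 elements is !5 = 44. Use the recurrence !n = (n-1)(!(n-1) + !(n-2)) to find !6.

265

!6 = (6-1)·(!5 + !4) = 5·(44 + 9) = 5·53 = 265.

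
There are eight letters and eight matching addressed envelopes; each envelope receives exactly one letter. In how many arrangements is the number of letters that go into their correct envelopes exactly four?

630

Choose which 4 of the 8 are fixed: C(8,4) = 70.
The remaining 4 must be deranged: !4 = 9.
Total: 70 × 9 = 630.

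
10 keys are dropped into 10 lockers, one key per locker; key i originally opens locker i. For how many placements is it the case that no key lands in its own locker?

1334961

By inclusion-exclusion, !10 = Σ (-1)^k · 10!/k! for k=0..10
= 10! - 10!/1! + 10!/2! - 10!/3! + 10!/4! - 10!/5! + 10!/6! - 10!/7! + 10!/8! - 10!/9! + 10!/10!
= 3628800 - 3628800 + 1814400 - 604800 + 151200 - 30240 + 5040 - 720 + 90 - 10 + 1
= 1334961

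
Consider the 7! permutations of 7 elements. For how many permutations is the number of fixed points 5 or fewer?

5039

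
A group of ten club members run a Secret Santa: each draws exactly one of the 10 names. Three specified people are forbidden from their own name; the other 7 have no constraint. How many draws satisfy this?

Inclusion-exclusion on the 3 forbidden self-matches:
Σ_{j=0}^{3} (-1)^j C(3,j)(10-j)!
= C(3,0)·10! - C(3,1)·9! + C(3,2)·8! - C(3,3)·7!
= 3628800 - 1088640 + 120960 - 5040
= 2656080

2656080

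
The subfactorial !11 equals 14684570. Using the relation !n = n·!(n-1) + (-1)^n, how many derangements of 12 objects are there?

176214841

!12 = 12·14684570 + 1 = 176214841.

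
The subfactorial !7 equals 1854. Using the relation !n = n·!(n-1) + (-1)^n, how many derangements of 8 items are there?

!8 = 8·1854 + 1 = 14833.

14833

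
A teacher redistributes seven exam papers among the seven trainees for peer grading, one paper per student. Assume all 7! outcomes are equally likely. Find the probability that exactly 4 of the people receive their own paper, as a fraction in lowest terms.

Favorable outcomes: C(7,4)·!3 = 35·2 = 70.
Total outcomes: 7! = 5040.
Probability = 70/5040 = 1/72.

1/72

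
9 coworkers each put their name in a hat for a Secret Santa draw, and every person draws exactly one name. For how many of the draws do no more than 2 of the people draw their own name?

# with exactly i fixed is C(9,i)·!(9-i); sum over i=0..2:
  i=0: C(9,0)·!9 = 1·133496 = 133496
  i=1: C(9,1)·!8 = 9·14833 = 133497
  i=2: C(9,2)·!7 = 36·1854 = 66744
Total = 333737.

333737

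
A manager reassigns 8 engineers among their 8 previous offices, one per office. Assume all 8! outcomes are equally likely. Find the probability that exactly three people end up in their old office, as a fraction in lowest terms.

11/180

Favorable outcomes: C(8,3)·!5 = 56·44 = 2464.
Total outcomes: 8! = 40320.
Probability = 2464/40320 = 11/180.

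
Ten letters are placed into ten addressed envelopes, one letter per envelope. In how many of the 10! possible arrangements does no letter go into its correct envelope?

By inclusion-exclusion, !10 = Σ (-1)^k · 10!/k! for k=0..10
= 10! - 10!/1! + 10!/2! - 10!/3! + 10!/4! - 10!/5! + 10!/6! - 10!/7! + 10!/8! - 10!/9! + 10!/10!
= 3628800 - 3628800 + 1814400 - 604800 + 151200 - 30240 + 5040 - 720 + 90 - 10 + 1
= 1334961

1334961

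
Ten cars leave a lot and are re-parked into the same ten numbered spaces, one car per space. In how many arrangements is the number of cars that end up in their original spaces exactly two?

667485

Choose which 2 of the 10 are fixed: C(10,2) = 45.
The remaining 8 must be deranged: !8 = 14833.
Total: 45 × 14833 = 667485.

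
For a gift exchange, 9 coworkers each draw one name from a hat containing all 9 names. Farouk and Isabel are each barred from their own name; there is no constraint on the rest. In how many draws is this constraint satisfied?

287280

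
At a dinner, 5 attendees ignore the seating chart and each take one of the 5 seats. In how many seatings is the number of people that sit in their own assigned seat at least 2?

Sum C(5,i)·!(5-i) for i = 2..5:
  i=2: C(5,2)·!3 = 10·2 = 20
  i=3: C(5,3)·!2 = 10·1 = 10
  i=4: C(5,4)·!1 = 5·0 = 0
  i=5: C(5,5)·!0 = 1·1 = 1
Total = 31.

31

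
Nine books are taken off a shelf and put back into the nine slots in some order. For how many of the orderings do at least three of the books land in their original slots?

Sum C(9,i)·!(9-i) for i = 3..9:
  i=3: C(9,3)·!6 = 84·265 = 22260
  i=4: C(9,4)·!5 = 126·44 = 5544
  i=5: C(9,5)·!4 = 126·9 = 1134
  i=6: C(9,6)·!3 = 84·2 = 168
  i=7: C(9,7)·!2 = 36·1 = 36
  i=8: C(9,8)·!1 = 9·0 = 0
  i=9: C(9,9)·!0 = 1·1 = 1
Total = 29143.

29143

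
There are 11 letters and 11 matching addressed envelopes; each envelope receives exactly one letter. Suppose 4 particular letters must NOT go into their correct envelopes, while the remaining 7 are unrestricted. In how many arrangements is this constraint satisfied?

Inclusion-exclusion on the 4 forbidden self-matches:
Σ_{j=0}^{4} (-1)^j C(4,j)(11-j)!
= C(4,0)·11! - C(4,1)·10! + C(4,2)·9! - C(4,3)·8! + C(4,4)·7!
= 39916800 - 14515200 + 2177280 - 161280 + 5040
= 27422640

27422640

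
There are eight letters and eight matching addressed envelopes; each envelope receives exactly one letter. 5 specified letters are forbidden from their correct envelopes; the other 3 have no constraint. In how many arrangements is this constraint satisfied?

Inclusion-exclusion on the 5 forbidden self-matches:
Σ_{j=0}^{5} (-1)^j C(5,j)(8-j)!
= C(5,0)·8! - C(5,1)·7! + C(5,2)·6! - C(5,3)·5! + C(5,4)·4! - C(5,5)·3!
= 40320 - 25200 + 7200 - 1200 + 120 - 6
= 21234

21234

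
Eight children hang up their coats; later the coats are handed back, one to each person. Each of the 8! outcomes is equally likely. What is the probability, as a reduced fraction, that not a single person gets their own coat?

Favorable outcomes: !8 = 14833.
Total outcomes: 8! = 40320.
Probability = 14833/40320 = 2119/5760.

2119/5760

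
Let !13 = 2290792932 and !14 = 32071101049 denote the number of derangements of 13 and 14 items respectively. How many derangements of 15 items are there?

481066515734

!15 = (15-1)·(!14 + !13) = 14·(32071101049 + 2290792932) = 14·34361893981 = 481066515734.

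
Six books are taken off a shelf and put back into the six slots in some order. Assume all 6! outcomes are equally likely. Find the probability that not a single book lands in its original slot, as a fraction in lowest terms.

53/144

Favorable outcomes: !6 = 265.
Total outcomes: 6! = 720.
Probability = 265/720 = 53/144.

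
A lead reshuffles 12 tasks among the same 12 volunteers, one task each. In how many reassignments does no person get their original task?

176214841

!12 = 12! · Σ_{k=0}^{12} (-1)^k/k!
= 12! - 12!/1! + 12!/2! - 12!/3! + 12!/4! - 12!/5! + 12!/6! - 12!/7! + 12!/8! - 12!/9! + 12!/10! - 12!/11! + 12!/12!
= 479001600 - 479001600 + 239500800 - 79833600 + 19958400 - 3991680 + 665280 - 95040 + 11880 - 1320 + 132 - 12 + 1
= 176214841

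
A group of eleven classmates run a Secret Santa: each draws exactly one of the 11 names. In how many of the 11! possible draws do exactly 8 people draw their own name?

330

Pick the 8 fixed positions: C(11,8) = 165 ways.
The remaining 3 must be deranged: !3 = 2.
Total: 165 × 2 = 330.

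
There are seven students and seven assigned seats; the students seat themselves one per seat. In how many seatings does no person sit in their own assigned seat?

1854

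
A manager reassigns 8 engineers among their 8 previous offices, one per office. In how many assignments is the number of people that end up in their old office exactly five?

Pick the 5 fixed positions: C(8,5) = 56 ways.
The remaining 3 must be deranged: !3 = 2.
Total: 56 × 2 = 112.

112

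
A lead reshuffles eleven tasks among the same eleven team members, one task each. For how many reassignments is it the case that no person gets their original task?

Recurrence: !11 = 11·!10 + (-1)^11.
!11 = 11·1334961 - 1 = 14684570

14684570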